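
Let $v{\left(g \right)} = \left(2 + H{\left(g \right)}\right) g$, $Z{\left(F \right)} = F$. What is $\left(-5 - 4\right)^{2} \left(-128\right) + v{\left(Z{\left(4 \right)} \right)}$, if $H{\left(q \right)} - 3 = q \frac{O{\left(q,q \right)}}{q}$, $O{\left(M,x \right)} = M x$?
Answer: $-10284$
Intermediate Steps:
$H{\left(q \right)} = 3 + q^{2}$ ($H{\left(q \right)} = 3 + q \frac{q q}{q} = 3 + q \frac{q^{2}}{q} = 3 + q q = 3 + q^{2}$)
$v{\left(g \right)} = g \left(5 + g^{2}\right)$ ($v{\left(g \right)} = \left(2 + \left(3 + g^{2}\right)\right) g = \left(5 + g^{2}\right) g = g \left(5 + g^{2}\right)$)
$\left(-5 - 4\right)^{2} \left(-128\right) + v{\left(Z{\left(4 \right)} \right)} = \left(-5 - 4\right)^{2} \left(-128\right) + 4 \left(5 + 4^{2}\right) = \left(-9\right)^{2} \left(-128\right) + 4 \left(5 + 16\right) = 81 \left(-128\right) + 4 \cdot 21 = -10368 + 84 = -10284$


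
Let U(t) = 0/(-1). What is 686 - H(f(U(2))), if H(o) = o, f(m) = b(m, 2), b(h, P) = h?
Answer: 686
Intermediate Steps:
U(t) = 0 (U(t) = 0*(-1) = 0)
f(m) = m
686 - H(f(U(2))) = 686 - 1*0 = 686 + 0 = 686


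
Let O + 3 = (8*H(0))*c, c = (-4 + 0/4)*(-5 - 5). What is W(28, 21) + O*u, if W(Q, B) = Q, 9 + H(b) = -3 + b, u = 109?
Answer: -418859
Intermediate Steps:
H(b) = -12 + b (H(b) = -9 + (-3 + b) = -12 + b)
c = 40 (c = (-4 + 0*(¼))*(-10) = (-4 + 0)*(-10) = -4*(-10) = 40)
O = -3843 (O = -3 + (8*(-12 + 0))*40 = -3 + (8*(-12))*40 = -3 - 96*40 = -3 - 3840 = -3843)
W(28, 21) + O*u = 28 - 3843*109 = 28 - 418887 = -418859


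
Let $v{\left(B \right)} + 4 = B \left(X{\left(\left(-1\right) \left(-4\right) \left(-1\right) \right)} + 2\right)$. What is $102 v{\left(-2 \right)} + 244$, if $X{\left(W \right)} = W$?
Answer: $244$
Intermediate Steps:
$v{\left(B \right)} = -4 - 2 B$ ($v{\left(B \right)} = -4 + B \left(\left(-1\right) \left(-4\right) \left(-1\right) + 2\right) = -4 + B \left(4 \left(-1\right) + 2\right) = -4 + B \left(-4 + 2\right) = -4 + B \left(-2\right) = -4 - 2 B$)
$102 v{\left(-2 \right)} + 244 = 102 \left(-4 - -4\right) + 244 = 102 \left(-4 + 4\right) + 244 = 102 \cdot 0 + 244 = 0 + 244 = 244$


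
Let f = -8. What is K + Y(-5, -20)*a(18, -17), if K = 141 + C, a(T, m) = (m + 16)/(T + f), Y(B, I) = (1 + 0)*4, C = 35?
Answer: 878/5 ≈ 175.60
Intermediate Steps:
Y(B, I) = 4 (Y(B, I) = 1*4 = 4)
a(T, m) = (16 + m)/(-8 + T) (a(T, m) = (m + 16)/(T - 8) = (16 + m)/(-8 + T))
K = 176 (K = 141 + 35 = 176)
K + Y(-5, -20)*a(18, -17) = 176 + 4*((16 - 17)/(-8 + 18)) = 176 + 4*(-1/10) = 176 + 4*((⅒)*(-1)) = 176 + 4*(-⅒) = 176 - ⅖ = 878/5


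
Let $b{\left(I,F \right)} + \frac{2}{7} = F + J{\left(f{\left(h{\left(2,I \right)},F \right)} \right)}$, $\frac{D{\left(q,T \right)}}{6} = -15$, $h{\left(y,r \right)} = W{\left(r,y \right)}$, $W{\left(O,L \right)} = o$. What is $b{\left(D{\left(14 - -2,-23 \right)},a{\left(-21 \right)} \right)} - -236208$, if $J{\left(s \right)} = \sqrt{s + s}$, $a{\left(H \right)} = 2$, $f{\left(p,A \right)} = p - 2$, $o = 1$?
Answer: $\frac{1653468}{7} + i \sqrt{2} \approx 2.3621 \cdot 10^{5} + 1.4142 i$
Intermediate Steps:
$W{\left(O,L \right)} = 1$
$h{\left(y,r \right)} = 1$
$D{\left(q,T \right)} = -90$ ($D{\left(q,T \right)} = 6 \left(-15\right) = -90$)
$f{\left(p,A \right)} = -2 + p$
$J{\left(s \right)} = \sqrt{2} \sqrt{s}$ ($J{\left(s \right)} = \sqrt{2 s} = \sqrt{2} \sqrt{s}$)
$b{\left(I,F \right)} = - \frac{2}{7} + F + i \sqrt{2}$ ($b{\left(I,F \right)} = - \frac{2}{7} + \left(F + \sqrt{2} \sqrt{-2 + 1}\right) = - \frac{2}{7} + \left(F + \sqrt{2} \sqrt{-1}\right) = - \frac{2}{7} + \left(F + \sqrt{2} i\right) = - \frac{2}{7} + \left(F + i \sqrt{2}\right) = - \frac{2}{7} + F + i \sqrt{2}$)
$b{\left(D{\left(14 - -2,-23 \right)},a{\left(-21 \right)} \right)} - -236208 = \left(- \frac{2}{7} + 2 + i \sqrt{2}\right) - -236208 = \left(\frac{12}{7} + i \sqrt{2}\right) + 236208 = \frac{1653468}{7} + i \sqrt{2}$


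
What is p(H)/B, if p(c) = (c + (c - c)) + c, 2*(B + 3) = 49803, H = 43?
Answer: 172/49797 ≈ 0.0034540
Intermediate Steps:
B = 49797/2 (B = -3 + (½)*49803 = -3 + 49803/2 = 49797/2 ≈ 24899.)
p(c) = 2*c (p(c) = (c + 0) + c = c + c = 2*c)
p(H)/B = (2*43)/(49797/2) = 86*(2/49797) = 172/49797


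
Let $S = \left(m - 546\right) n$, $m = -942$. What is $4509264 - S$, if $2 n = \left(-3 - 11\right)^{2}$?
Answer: $4655088$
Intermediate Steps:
$n = 98$ ($n = \frac{\left(-3 - 11\right)^{2}}{2} = \frac{\left(-14\right)^{2}}{2} = \frac{1}{2} \cdot 196 = 98$)
$S = -145824$ ($S = \left(-942 - 546\right) 98 = \left(-1488\right) 98 = -145824$)
$4509264 - S = 4509264 - -145824 = 4509264 + 145824 = 4655088$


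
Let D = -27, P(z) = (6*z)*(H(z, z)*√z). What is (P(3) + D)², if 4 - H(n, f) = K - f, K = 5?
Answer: 4617 - 1944*√3 ≈ 1249.9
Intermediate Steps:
H(n, f) = -1 + f (H(n, f) = 4 - (5 - f) = 4 + (-5 + f) = -1 + f)
P(z) = 6*z^(3/2)*(-1 + z) (P(z) = (6*z)*((-1 + z)*√z) = (6*z)*(√z*(-1 + z)) = 6*z^(3/2)*(-1 + z))
(P(3) + D)² = (6*3^(3/2)*(-1 + 3) - 27)² = (6*(3*√3)*2 - 27)² = (36*√3 - 27)² = (-27 + 36*√3)²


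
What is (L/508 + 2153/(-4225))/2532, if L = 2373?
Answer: 8932201/5434431600 ≈ 0.0016436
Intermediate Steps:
(L/508 + 2153/(-4225))/2532 = (2373/508 + 2153/(-4225))/2532 = (2373*(1/508) + 2153*(-1/4225))*(1/2532) = (2373/508 - 2153/4225)*(1/2532) = (8932201/2146300)*(1/2532) = 8932201/5434431600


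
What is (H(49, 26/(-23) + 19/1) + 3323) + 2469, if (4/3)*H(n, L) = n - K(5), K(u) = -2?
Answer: 23321/4 ≈ 5830.3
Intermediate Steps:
H(n, L) = 3/2 + 3*n/4 (H(n, L) = 3*(n - 1*(-2))/4 = 3*(n + 2)/4 = 3*(2 + n)/4 = 3/2 + 3*n/4)
(H(49, 26/(-23) + 19/1) + 3323) + 2469 = ((3/2 + (¾)*49) + 3323) + 2469 = ((3/2 + 147/4) + 3323) + 2469 = (153/4 + 3323) + 2469 = 13445/4 + 2469 = 23321/4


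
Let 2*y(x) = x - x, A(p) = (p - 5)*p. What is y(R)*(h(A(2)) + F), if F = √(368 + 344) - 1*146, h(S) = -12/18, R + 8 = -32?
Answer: 0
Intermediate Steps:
R = -40 (R = -8 - 32 = -40)
A(p) = p*(-5 + p) (A(p) = (-5 + p)*p = p*(-5 + p))
h(S) = -⅔ (h(S) = -12*1/18 = -⅔)
y(x) = 0 (y(x) = (x - x)/2 = (½)*0 = 0)
F = -146 + 2*√178 (F = √712 - 146 = 2*√178 - 146 = -146 + 2*√178 ≈ -119.32)
y(R)*(h(A(2)) + F) = 0*(-⅔ + (-146 + 2*√178)) = 0*(-440/3 + 2*√178) = 0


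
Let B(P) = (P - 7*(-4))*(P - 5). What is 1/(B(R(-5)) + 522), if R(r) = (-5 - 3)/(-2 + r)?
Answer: 49/20070 ≈ 0.0024415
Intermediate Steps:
R(r) = -8/(-2 + r)
B(P) = (-5 + P)*(28 + P) (B(P) = (P + 28)*(-5 + P) = (28 + P)*(-5 + P) = (-5 + P)*(28 + P))
1/(B(R(-5)) + 522) = 1/((-140 + (-8/(-2 - 5))² + 23*(-8/(-2 - 5))) + 522) = 1/((-140 + (-8/(-7))² + 23*(-8/(-7))) + 522) = 1/((-140 + (-8*(-⅐))² + 23*(-8*(-⅐))) + 522) = 1/((-140 + (8/7)² + 23*(8/7)) + 522) = 1/((-140 + 64/49 + 184/7) + 522) = 1/(-5508/49 + 522) = 1/(20070/49) = 49/20070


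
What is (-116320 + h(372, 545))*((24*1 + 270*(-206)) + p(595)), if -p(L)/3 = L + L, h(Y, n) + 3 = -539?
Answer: 6914257092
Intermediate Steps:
h(Y, n) = -542 (h(Y, n) = -3 - 539 = -542)
p(L) = -6*L (p(L) = -3*(L + L) = -6*L)
(-116320 + h(372, 545))*((24*1 + 270*(-206)) + p(595)) = (-116320 - 542)*((24*1 + 270*(-206)) - 6*595) = -116862*((24 - 55620) - 3570) = -116862*(-55596 - 3570) = -116862*(-59166) = 6914257092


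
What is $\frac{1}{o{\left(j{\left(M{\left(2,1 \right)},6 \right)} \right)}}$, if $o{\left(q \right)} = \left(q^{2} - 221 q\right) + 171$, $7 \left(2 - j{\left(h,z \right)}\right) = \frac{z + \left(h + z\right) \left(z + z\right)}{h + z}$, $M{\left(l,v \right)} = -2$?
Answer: $\frac{196}{30423} \approx 0.0064425$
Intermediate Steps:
$j{\left(h,z \right)} = 2 - \frac{z + 2 z \left(h + z\right)}{7 \left(h + z\right)}$ ($j{\left(h,z \right)} = 2 - \frac{\left(z + \left(h + z\right) \left(z + z\right)\right) \frac{1}{h + z}}{7} = 2 - \frac{\left(z + \left(h + z\right) 2 z\right) \frac{1}{h + z}}{7} = 2 - \frac{\left(z + 2 z \left(h + z\right)\right) \frac{1}{h + z}}{7} = 2 - \frac{\frac{1}{h + z} \left(z + 2 z \left(h + z\right)\right)}{7} = 2 - \frac{z + 2 z \left(h + z\right)}{7 \left(h + z\right)}$)
$o{\left(q \right)} = 171 + q^{2} - 221 q$
$\frac{1}{o{\left(j{\left(M{\left(2,1 \right)},6 \right)} \right)}} = \frac{1}{171 + \left(\frac{- 2 \cdot 6^{2} + 13 \cdot 6 + 14 \left(-2\right) - \left(-4\right) 6}{7 \left(-2 + 6\right)}\right)^{2} - 221 \frac{- 2 \cdot 6^{2} + 13 \cdot 6 + 14 \left(-2\right) - \left(-4\right) 6}{7 \left(-2 + 6\right)}} = \frac{1}{171 + \left(\frac{\left(-2\right) 36 + 78 - 28 + 24}{7 \cdot 4}\right)^{2} - 221 \frac{\left(-2\right) 36 + 78 - 28 + 24}{7 \cdot 4}} = \frac{1}{171 + \left(\frac{1}{7} \cdot \frac{1}{4} \left(-72 + 78 - 28 + 24\right)\right)^{2} - 221 \cdot \frac{1}{7} \cdot \frac{1}{4} \left(-72 + 78 - 28 + 24\right)} = \frac{1}{171 + \left(\frac{1}{7} \cdot \frac{1}{4} \cdot 2\right)^{2} - 221 \cdot \frac{1}{7} \cdot \frac{1}{4} \cdot 2} = \frac{1}{171 + \left(\frac{1}{14}\right)^{2} - \frac{221}{14}} = \frac{1}{171 + \frac{1}{196} - \frac{221}{14}} = \frac{1}{\frac{30423}{196}} = \frac{196}{30423}$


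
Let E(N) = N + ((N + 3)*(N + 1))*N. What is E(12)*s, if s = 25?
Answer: 58800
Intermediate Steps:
E(N) = N + N*(1 + N)*(3 + N) (E(N) = N + ((3 + N)*(1 + N))*N = N + ((1 + N)*(3 + N))*N = N + N*(1 + N)*(3 + N))
E(12)*s = (12*(4 + 12**2 + 4*12))*25 = (12*(4 + 144 + 48))*25 = (12*196)*25 = 2352*25 = 58800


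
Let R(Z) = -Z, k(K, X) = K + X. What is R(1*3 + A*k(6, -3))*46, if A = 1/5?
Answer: -828/5 ≈ -165.60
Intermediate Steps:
A = ⅕ ≈ 0.20000
R(1*3 + A*k(6, -3))*46 = -(1*3 + (6 - 3)/5)*46 = -(3 + (⅕)*3)*46 = -(3 + ⅗)*46 = -1*18/5*46 = -18/5*46 = -828/5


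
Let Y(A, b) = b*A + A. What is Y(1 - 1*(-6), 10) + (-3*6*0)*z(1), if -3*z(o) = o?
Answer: 77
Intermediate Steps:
Y(A, b) = A + A*b (Y(A, b) = A*b + A = A + A*b)
z(o) = -o/3
Y(1 - 1*(-6), 10) + (-3*6*0)*z(1) = (1 - 1*(-6))*(1 + 10) + (-3*6*0)*(-1/3*1) = (1 + 6)*11 - 18*0*(-1/3) = 7*11 + 0*(-1/3) = 77 + 0 = 77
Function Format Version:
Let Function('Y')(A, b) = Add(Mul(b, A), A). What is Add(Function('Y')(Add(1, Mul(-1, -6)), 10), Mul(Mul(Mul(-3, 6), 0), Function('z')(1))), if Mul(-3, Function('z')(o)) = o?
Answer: 77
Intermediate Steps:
Function('Y')(A, b) = Add(A, Mul(A, b)) (Function('Y')(A, b) = Add(Mul(A, b), A) = Add(A, Mul(A, b)))
Function('z')(o) = Mul(Rational(-1, 3), o)
Add(Function('Y')(Add(1, Mul(-1, -6)), 10), Mul(Mul(Mul(-3, 6), 0), Function('z')(1))) = Add(Mul(Add(1, Mul(-1, -6)), Add(1, 10)), Mul(Mul(Mul(-3, 6), 0), Mul(Rational(-1, 3), 1))) = Add(Mul(Add(1, 6), 11), Mul(Mul(-18, 0), Rational(-1, 3))) = Add(Mul(7, 11), Mul(0, Rational(-1, 3))) = Add(77, 0) = 77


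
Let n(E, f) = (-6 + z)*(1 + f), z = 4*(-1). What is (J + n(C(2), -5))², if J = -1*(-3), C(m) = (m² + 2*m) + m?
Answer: 1849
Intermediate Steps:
z = -4
C(m) = m² + 3*m
n(E, f) = -10 - 10*f (n(E, f) = (-6 - 4)*(1 + f) = -10*(1 + f) = -10 - 10*f)
J = 3
(J + n(C(2), -5))² = (3 + (-10 - 10*(-5)))² = (3 + (-10 + 50))² = (3 + 40)² = 43² = 1849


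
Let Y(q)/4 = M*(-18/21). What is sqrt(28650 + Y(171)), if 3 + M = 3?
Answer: 5*sqrt(1146) ≈ 169.26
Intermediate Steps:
M = 0 (M = -3 + 3 = 0)
Y(q) = 0 (Y(q) = 4*(0*(-18/21)) = 4*(0*(-18*1/21)) = 4*(0*(-6/7)) = 4*0 = 0)
sqrt(28650 + Y(171)) = sqrt(28650 + 0) = sqrt(28650) = 5*sqrt(1146)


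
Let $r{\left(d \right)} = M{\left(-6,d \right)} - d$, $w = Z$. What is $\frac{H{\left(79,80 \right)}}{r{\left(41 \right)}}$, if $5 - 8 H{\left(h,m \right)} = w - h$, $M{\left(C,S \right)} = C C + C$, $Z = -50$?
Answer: $- \frac{67}{44} \approx -1.5227$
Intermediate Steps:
$w = -50$
$M{\left(C,S \right)} = C + C^{2}$ ($M{\left(C,S \right)} = C^{2} + C = C + C^{2}$)
$H{\left(h,m \right)} = \frac{55}{8} + \frac{h}{8}$ ($H{\left(h,m \right)} = \frac{5}{8} - \frac{-50 - h}{8} = \frac{5}{8} + \left(\frac{25}{4} + \frac{h}{8}\right) = \frac{55}{8} + \frac{h}{8}$)
$r{\left(d \right)} = 30 - d$ ($r{\left(d \right)} = - 6 \left(1 - 6\right) - d = \left(-6\right) \left(-5\right) - d = 30 - d$)
$\frac{H{\left(79,80 \right)}}{r{\left(41 \right)}} = \frac{\frac{55}{8} + \frac{1}{8} \cdot 79}{30 - 41} = \frac{\frac{55}{8} + \frac{79}{8}}{30 - 41} = \frac{67}{4 \left(-11\right)} = \frac{67}{4} \left(- \frac{1}{11}\right) = - \frac{67}{44}$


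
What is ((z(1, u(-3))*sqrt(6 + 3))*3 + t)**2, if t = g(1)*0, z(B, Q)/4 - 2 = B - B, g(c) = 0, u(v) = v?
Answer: 5184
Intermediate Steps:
z(B, Q) = 8 (z(B, Q) = 8 + 4*(B - B) = 8 + 4*0 = 8 + 0 = 8)
t = 0 (t = 0*0 = 0)
((z(1, u(-3))*sqrt(6 + 3))*3 + t)**2 = ((8*sqrt(6 + 3))*3 + 0)**2 = ((8*sqrt(9))*3 + 0)**2 = ((8*3)*3 + 0)**2 = (24*3 + 0)**2 = (72 + 0)**2 = 72**2 = 5184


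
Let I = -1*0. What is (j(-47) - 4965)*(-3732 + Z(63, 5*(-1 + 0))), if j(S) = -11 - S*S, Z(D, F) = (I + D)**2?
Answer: -1702845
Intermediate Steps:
I = 0
Z(D, F) = D**2 (Z(D, F) = (0 + D)**2 = D**2)
j(S) = -11 - S**2
(j(-47) - 4965)*(-3732 + Z(63, 5*(-1 + 0))) = ((-11 - 1*(-47)**2) - 4965)*(-3732 + 63**2) = ((-11 - 1*2209) - 4965)*(-3732 + 3969) = ((-11 - 2209) - 4965)*237 = (-2220 - 4965)*237 = -7185*237 = -1702845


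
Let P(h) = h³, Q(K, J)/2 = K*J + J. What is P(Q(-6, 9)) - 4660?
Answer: -733660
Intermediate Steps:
Q(K, J) = 2*J + 2*J*K (Q(K, J) = 2*(K*J + J) = 2*(J*K + J) = 2*(J + J*K) = 2*J + 2*J*K)
P(Q(-6, 9)) - 4660 = (2*9*(1 - 6))³ - 4660 = (2*9*(-5))³ - 4660 = (-90)³ - 4660 = -729000 - 4660 = -733660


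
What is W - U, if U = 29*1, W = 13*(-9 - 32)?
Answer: -562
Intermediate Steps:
W = -533 (W = 13*(-41) = -533)
U = 29
W - U = -533 - 1*29 = -533 - 29 = -562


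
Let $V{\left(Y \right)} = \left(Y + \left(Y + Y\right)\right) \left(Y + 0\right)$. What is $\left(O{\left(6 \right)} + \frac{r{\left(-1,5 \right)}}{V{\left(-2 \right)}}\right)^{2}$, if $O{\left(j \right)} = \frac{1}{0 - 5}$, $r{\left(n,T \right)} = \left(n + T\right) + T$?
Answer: $\frac{121}{400} \approx 0.3025$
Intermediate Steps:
$r{\left(n,T \right)} = n + 2 T$ ($r{\left(n,T \right)} = \left(T + n\right) + T = n + 2 T$)
$O{\left(j \right)} = - \frac{1}{5}$ ($O{\left(j \right)} = \frac{1}{-5} = - \frac{1}{5}$)
$V{\left(Y \right)} = 3 Y^{2}$ ($V{\left(Y \right)} = \left(Y + 2 Y\right) Y = 3 Y Y = 3 Y^{2}$)
$\left(O{\left(6 \right)} + \frac{r{\left(-1,5 \right)}}{V{\left(-2 \right)}}\right)^{2} = \left(- \frac{1}{5} + \frac{-1 + 2 \cdot 5}{3 \left(-2\right)^{2}}\right)^{2} = \left(- \frac{1}{5} + \frac{-1 + 10}{3 \cdot 4}\right)^{2} = \left(- \frac{1}{5} + \frac{9}{12}\right)^{2} = \left(- \frac{1}{5} + 9 \cdot \frac{1}{12}\right)^{2} = \left(- \frac{1}{5} + \frac{3}{4}\right)^{2} = \left(\frac{11}{20}\right)^{2} = \frac{121}{400}$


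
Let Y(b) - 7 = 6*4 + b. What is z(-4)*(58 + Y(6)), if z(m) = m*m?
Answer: 1520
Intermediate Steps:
Y(b) = 31 + b (Y(b) = 7 + (6*4 + b) = 7 + (24 + b) = 31 + b)
z(m) = m²
z(-4)*(58 + Y(6)) = (-4)²*(58 + (31 + 6)) = 16*(58 + 37) = 16*95 = 1520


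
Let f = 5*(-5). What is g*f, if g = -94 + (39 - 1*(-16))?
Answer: 975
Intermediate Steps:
f = -25
g = -39 (g = -94 + (39 + 16) = -94 + 55 = -39)
g*f = -39*(-25) = 975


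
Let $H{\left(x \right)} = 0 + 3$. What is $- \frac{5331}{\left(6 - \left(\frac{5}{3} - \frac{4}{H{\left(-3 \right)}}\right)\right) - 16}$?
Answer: $\frac{15993}{31} \approx 515.9$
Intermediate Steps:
$H{\left(x \right)} = 3$
$- \frac{5331}{\left(6 - \left(\frac{5}{3} - \frac{4}{H{\left(-3 \right)}}\right)\right) - 16} = - \frac{5331}{\left(6 - \left(\frac{5}{3} - \frac{4}{3}\right)\right) - 16} = - \frac{5331}{\left(6 - \frac{1}{3}\right) - 16} = - \frac{5331}{\frac{17}{3} - 16} = - \frac{5331}{- \frac{31}{3}} = \left(-5331\right) \left(- \frac{3}{31}\right) = \frac{15993}{31}$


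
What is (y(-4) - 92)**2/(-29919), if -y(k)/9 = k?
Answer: -3136/29919 ≈ -0.10482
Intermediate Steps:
y(k) = -9*k
(y(-4) - 92)**2/(-29919) = (-9*(-4) - 92)**2/(-29919) = (36 - 92)**2*(-1/29919) = (-56)**2*(-1/29919) = 3136*(-1/29919) = -3136/29919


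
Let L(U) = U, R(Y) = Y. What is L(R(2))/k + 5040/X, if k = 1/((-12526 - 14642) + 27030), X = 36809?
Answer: -10154244/36809 ≈ -275.86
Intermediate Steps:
k = -1/138 (k = 1/(-27168 + 27030) = 1/(-138) = -1/138 ≈ -0.0072464)
L(R(2))/k + 5040/X = 2/(-1/138) + 5040/36809 = 2*(-138) + 5040*(1/36809) = -276 + 5040/36809 = -10154244/36809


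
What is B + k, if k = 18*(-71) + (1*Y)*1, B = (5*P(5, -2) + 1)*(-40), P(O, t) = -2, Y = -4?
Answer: -922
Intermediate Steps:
B = 360 (B = (5*(-2) + 1)*(-40) = (-10 + 1)*(-40) = -9*(-40) = 360)
k = -1282 (k = 18*(-71) + (1*(-4))*1 = -1278 - 4*1 = -1278 - 4 = -1282)
B + k = 360 - 1282 = -922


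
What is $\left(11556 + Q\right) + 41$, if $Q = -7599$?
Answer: $3998$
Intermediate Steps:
$\left(11556 + Q\right) + 41 = \left(11556 - 7599\right) + 41 = 3957 + 41 = 3998$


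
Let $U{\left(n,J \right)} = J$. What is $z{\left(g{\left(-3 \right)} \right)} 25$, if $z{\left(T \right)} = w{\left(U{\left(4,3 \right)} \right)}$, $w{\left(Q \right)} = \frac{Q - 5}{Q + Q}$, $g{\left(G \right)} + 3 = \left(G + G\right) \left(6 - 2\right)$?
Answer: $- \frac{25}{3} \approx -8.3333$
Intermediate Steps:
$g{\left(G \right)} = -3 + 8 G$ ($g{\left(G \right)} = -3 + \left(G + G\right) \left(6 - 2\right) = -3 + 2 G 4 = -3 + 8 G$)
$w{\left(Q \right)} = \frac{-5 + Q}{2 Q}$
$z{\left(T \right)} = - \frac{1}{3}$ ($z{\left(T \right)} = \frac{-5 + 3}{2 \cdot 3} = \frac{1}{2} \cdot \frac{1}{3} \left(-2\right) = - \frac{1}{3}$)
$z{\left(g{\left(-3 \right)} \right)} 25 = \left(- \frac{1}{3}\right) 25 = - \frac{25}{3}$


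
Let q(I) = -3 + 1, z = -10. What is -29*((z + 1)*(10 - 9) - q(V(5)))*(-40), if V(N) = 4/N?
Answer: -8120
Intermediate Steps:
q(I) = -2
-29*((z + 1)*(10 - 9) - q(V(5)))*(-40) = -29*((-10 + 1)*(10 - 9) - 1*(-2))*(-40) = -29*(-9*1 + 2)*(-40) = -29*(-9 + 2)*(-40) = -29*(-7)*(-40) = 203*(-40) = -8120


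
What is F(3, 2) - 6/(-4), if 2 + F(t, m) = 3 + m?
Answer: 9/2 ≈ 4.5000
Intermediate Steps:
F(t, m) = 1 + m (F(t, m) = -2 + (3 + m) = 1 + m)
F(3, 2) - 6/(-4) = (1 + 2) - 6/(-4) = 3 - 1/4*(-6) = 3 + 3/2 = 9/2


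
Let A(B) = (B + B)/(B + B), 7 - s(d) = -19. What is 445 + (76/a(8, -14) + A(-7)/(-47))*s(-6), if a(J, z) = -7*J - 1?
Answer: 57779/141 ≈ 409.78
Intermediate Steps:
s(d) = 26 (s(d) = 7 - 1*(-19) = 7 + 19 = 26)
A(B) = 1 (A(B) = (2*B)/((2*B)) = (2*B)*(1/(2*B)) = 1)
a(J, z) = -1 - 7*J
445 + (76/a(8, -14) + A(-7)/(-47))*s(-6) = 445 + (76/(-1 - 7*8) + 1/(-47))*26 = 445 + (76/(-1 - 56) + 1*(-1/47))*26 = 445 + (76/(-57) - 1/47)*26 = 445 + (76*(-1/57) - 1/47)*26 = 445 + (-4/3 - 1/47)*26 = 445 - 191/141*26 = 445 - 4966/141 = 57779/141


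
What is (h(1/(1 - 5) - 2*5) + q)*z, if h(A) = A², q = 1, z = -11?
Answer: -18667/16 ≈ -1166.7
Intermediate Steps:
(h(1/(1 - 5) - 2*5) + q)*z = ((1/(1 - 5) - 2*5)² + 1)*(-11) = ((1/(-4) - 10)² + 1)*(-11) = ((-¼ - 10)² + 1)*(-11) = ((-41/4)² + 1)*(-11) = (1681/16 + 1)*(-11) = (1697/16)*(-11) = -18667/16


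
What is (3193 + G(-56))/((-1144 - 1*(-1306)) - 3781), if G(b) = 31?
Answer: -3224/3619 ≈ -0.89085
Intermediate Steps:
(3193 + G(-56))/((-1144 - 1*(-1306)) - 3781) = (3193 + 31)/((-1144 - 1*(-1306)) - 3781) = 3224/((-1144 + 1306) - 3781) = 3224/(162 - 3781) = 3224/(-3619) = 3224*(-1/3619) = -3224/3619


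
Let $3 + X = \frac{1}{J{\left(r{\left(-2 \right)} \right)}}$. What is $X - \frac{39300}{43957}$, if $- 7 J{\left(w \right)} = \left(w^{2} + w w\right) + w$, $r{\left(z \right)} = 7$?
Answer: $- \frac{2611522}{659355} \approx -3.9607$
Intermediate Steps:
$J{\left(w \right)} = - \frac{2 w^{2}}{7} - \frac{w}{7}$ ($J{\left(w \right)} = - \frac{\left(w^{2} + w w\right) + w}{7} = - \frac{\left(w^{2} + w^{2}\right) + w}{7} = - \frac{2 w^{2} + w}{7} = - \frac{w + 2 w^{2}}{7} = - \frac{2 w^{2}}{7} - \frac{w}{7}$)
$X = - \frac{46}{15}$ ($X = -3 + \frac{1}{\left(- \frac{1}{7}\right) 7 \left(1 + 2 \cdot 7\right)} = -3 + \frac{1}{\left(- \frac{1}{7}\right) 7 \left(1 + 14\right)} = -3 + \frac{1}{\left(- \frac{1}{7}\right) 7 \cdot 15} = -3 + \frac{1}{-15} = -3 - \frac{1}{15} = - \frac{46}{15} \approx -3.0667$)
$X - \frac{39300}{43957} = - \frac{46}{15} - \frac{39300}{43957} = - \frac{2611522}{659355}$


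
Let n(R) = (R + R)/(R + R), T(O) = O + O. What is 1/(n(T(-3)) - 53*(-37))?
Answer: 1/1962 ≈ 0.00050968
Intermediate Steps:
T(O) = 2*O
n(R) = 1 (n(R) = (2*R)/((2*R)) = (2*R)*(1/(2*R)) = 1)
1/(n(T(-3)) - 53*(-37)) = 1/(1 - 53*(-37)) = 1/(1 + 1961) = 1/1962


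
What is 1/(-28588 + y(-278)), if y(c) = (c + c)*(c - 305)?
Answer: 1/295560 ≈ 3.3834e-6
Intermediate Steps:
y(c) = 2*c*(-305 + c) (y(c) = (2*c)*(-305 + c) = 2*c*(-305 + c))
1/(-28588 + y(-278)) = 1/(-28588 + 2*(-278)*(-305 - 278)) = 1/(-28588 + 2*(-278)*(-583)) = 1/(-28588 + 324148) = 1/295560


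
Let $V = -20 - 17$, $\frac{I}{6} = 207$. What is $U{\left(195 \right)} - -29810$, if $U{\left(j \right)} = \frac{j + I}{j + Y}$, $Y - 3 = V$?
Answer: $\frac{4800847}{161} \approx 29819.0$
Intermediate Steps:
$I = 1242$ ($I = 6 \cdot 207 = 1242$)
$V = -37$ ($V = -20 - 17 = -37$)
$Y = -34$ ($Y = 3 - 37 = -34$)
$U{\left(j \right)} = \frac{1242 + j}{-34 + j}$ ($U{\left(j \right)} = \frac{j + 1242}{j - 34} = \frac{1242 + j}{-34 + j}$)
$U{\left(195 \right)} - -29810 = \frac{1242 + 195}{-34 + 195} - -29810 = \frac{1}{161} \cdot 1437 + 29810 = \frac{1437}{161} + 29810 = \frac{4800847}{161}$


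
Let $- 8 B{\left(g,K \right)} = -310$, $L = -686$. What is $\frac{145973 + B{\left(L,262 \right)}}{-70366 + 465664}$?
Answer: $\frac{584047}{1581192} \approx 0.36937$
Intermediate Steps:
$B{\left(g,K \right)} = \frac{155}{4}$ ($B{\left(g,K \right)} = \left(- \frac{1}{8}\right) \left(-310\right) = \frac{155}{4}$)
$\frac{145973 + B{\left(L,262 \right)}}{-70366 + 465664} = \frac{145973 + \frac{155}{4}}{-70366 + 465664} = \frac{584047}{4 \cdot 395298} = \frac{584047}{4} \cdot \frac{1}{395298} = \frac{584047}{1581192}$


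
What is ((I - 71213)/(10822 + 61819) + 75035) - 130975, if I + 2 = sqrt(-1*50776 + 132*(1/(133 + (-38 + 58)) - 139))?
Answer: -4063608755/72641 + 4*I*sqrt(11236830)/3704691 ≈ -55941.0 + 0.0036193*I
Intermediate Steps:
I = -2 + 4*I*sqrt(11236830)/51 (I = -2 + sqrt(-1*50776 + 132*(1/(133 + (-38 + 58)) - 139)) = -2 + sqrt(-50776 + 132*(1/(133 + 20) - 139)) = -2 + sqrt(-50776 + 132*(1/153 - 139)) = -2 + sqrt(-50776 + 132*(-21266/153)) = -2 + sqrt(-50776 - 935704/51) = -2 + sqrt(-3525280/51) = -2 + 4*I*sqrt(11236830)/51 ≈ -2.0 + 262.91*I)
((I - 71213)/(10822 + 61819) + 75035) - 130975 = (((-2 + 4*I*sqrt(11236830)/51) - 71213)/(10822 + 61819) + 75035) - 130975 = ((-71215 + 4*I*sqrt(11236830)/51)/72641 + 75035) - 130975 = ((-71215 + 4*I*sqrt(11236830)/51)*(1/72641) + 75035) - 130975 = ((-71215/72641 + 4*I*sqrt(11236830)/3704691) + 75035) - 130975 = (5450546220/72641 + 4*I*sqrt(11236830)/3704691) - 130975 = -4063608755/72641 + 4*I*sqrt(11236830)/3704691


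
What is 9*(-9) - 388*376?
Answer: -145969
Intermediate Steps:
9*(-9) - 388*376 = -81 - 145888 = -145969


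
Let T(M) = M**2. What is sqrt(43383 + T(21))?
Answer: 4*sqrt(2739) ≈ 209.34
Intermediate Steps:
sqrt(43383 + T(21)) = sqrt(43383 + 21**2) = sqrt(43383 + 441) = sqrt(43824) = 4*sqrt(2739)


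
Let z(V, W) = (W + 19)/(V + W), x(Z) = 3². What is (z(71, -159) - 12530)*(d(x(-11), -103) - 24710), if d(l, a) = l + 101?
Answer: 3390187500/11 ≈ 3.0820e+8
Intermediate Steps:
x(Z) = 9
z(V, W) = (19 + W)/(V + W)
d(l, a) = 101 + l
(z(71, -159) - 12530)*(d(x(-11), -103) - 24710) = ((19 - 159)/(71 - 159) - 12530)*((101 + 9) - 24710) = (-140/(-88) - 12530)*(110 - 24710) = (-1/88*(-140) - 12530)*(-24600) = (35/22 - 12530)*(-24600) = -275625/22*(-24600) = 3390187500/11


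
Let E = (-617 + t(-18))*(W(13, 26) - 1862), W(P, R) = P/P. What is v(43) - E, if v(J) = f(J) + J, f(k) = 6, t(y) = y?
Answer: -1181686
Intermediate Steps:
W(P, R) = 1
E = 1181735 (E = (-617 - 18)*(1 - 1862) = -635*(-1861) = 1181735)
v(J) = 6 + J
v(43) - E = (6 + 43) - 1*1181735 = 49 - 1181735 = -1181686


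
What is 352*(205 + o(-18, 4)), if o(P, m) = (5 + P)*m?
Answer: 53856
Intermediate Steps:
o(P, m) = m*(5 + P)
352*(205 + o(-18, 4)) = 352*(205 + 4*(5 - 18)) = 352*(205 + 4*(-13)) = 352*(205 - 52) = 352*153 = 53856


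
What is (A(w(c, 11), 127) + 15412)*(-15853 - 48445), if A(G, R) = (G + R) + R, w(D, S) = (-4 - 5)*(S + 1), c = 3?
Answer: -1000348284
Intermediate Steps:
w(D, S) = -9 - 9*S (w(D, S) = -9*(1 + S) = -9 - 9*S)
A(G, R) = G + 2*R
(A(w(c, 11), 127) + 15412)*(-15853 - 48445) = (((-9 - 9*11) + 2*127) + 15412)*(-15853 - 48445) = (((-9 - 99) + 254) + 15412)*(-64298) = ((-108 + 254) + 15412)*(-64298) = (146 + 15412)*(-64298) = 15558*(-64298) = -1000348284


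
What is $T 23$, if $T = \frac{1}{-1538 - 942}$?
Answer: $- \frac{23}{2480} \approx -0.0092742$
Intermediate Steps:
$T = - \frac{1}{2480}$ ($T = \frac{1}{-2480} = - \frac{1}{2480} \approx -0.00040323$)
$T 23 = \left(- \frac{1}{2480}\right) 23 = - \frac{23}{2480}$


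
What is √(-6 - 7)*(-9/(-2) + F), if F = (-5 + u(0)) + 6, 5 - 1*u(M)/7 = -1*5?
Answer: 151*I*√13/2 ≈ 272.22*I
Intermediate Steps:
u(M) = 70 (u(M) = 35 - (-7)*5 = 35 - 7*(-5) = 35 + 35 = 70)
F = 71 (F = (-5 + 70) + 6 = 65 + 6 = 71)
√(-6 - 7)*(-9/(-2) + F) = √(-6 - 7)*(-9/(-2) + 71) = √(-13)*(-9*(-½) + 71) = (I*√13)*(9/2 + 71) = (I*√13)*(151/2) = 151*I*√13/2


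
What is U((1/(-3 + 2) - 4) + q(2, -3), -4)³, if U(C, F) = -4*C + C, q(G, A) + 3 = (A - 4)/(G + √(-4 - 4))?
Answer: 27*(17200*√2 + 23161*I)/(8*(√2 + 5*I)) ≈ 18776.0 - 11108.0*I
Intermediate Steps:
q(G, A) = -3 + (-4 + A)/(G + 2*I*√2) (q(G, A) = -3 + (A - 4)/(G + √(-4 - 4)) = -3 + (-4 + A)/(G + √(-8)) = -3 + (-4 + A)/(G + 2*I*√2))
U(C, F) = -3*C
U((1/(-3 + 2) - 4) + q(2, -3), -4)³ = (-3*((1/(-3 + 2) - 4) + (-4 - 3 - 3*2 - 6*I*√2)/(2 + 2*I*√2)))³ = (-3*((1/(-1) - 4) + (-4 - 3 - 6 - 6*I*√2)/(2 + 2*I*√2)))³ = (-3*((-1 - 4) + (-13 - 6*I*√2)/(2 + 2*I*√2)))³ = (-3*(-5 + (-13 - 6*I*√2)/(2 + 2*I*√2)))³ = (15 - 3*(-13 - 6*I*√2)/(2 + 2*I*√2))³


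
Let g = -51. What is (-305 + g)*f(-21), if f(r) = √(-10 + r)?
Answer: -356*I*√31 ≈ -1982.1*I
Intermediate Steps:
(-305 + g)*f(-21) = (-305 - 51)*√(-10 - 21) = -356*I*√31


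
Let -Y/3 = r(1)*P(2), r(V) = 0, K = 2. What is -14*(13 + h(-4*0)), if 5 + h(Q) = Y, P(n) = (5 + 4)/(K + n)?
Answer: -112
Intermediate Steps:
P(n) = 9/(2 + n) (P(n) = (5 + 4)/(2 + n) = 9/(2 + n))
Y = 0 (Y = -0*9/(2 + 2) = -0*9/4 = -3*0 = 0)
h(Q) = -5 (h(Q) = -5 + 0 = -5)
-14*(13 + h(-4*0)) = -14*(13 - 5) = -14*8 = -112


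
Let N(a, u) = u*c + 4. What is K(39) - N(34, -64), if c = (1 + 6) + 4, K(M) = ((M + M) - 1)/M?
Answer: 27377/39 ≈ 701.97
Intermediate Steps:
K(M) = (-1 + 2*M)/M (K(M) = (2*M - 1)/M = (-1 + 2*M)/M)
c = 11 (c = 7 + 4 = 11)
N(a, u) = 4 + 11*u (N(a, u) = u*11 + 4 = 11*u + 4 = 4 + 11*u)
K(39) - N(34, -64) = (2 - 1/39) - (4 + 11*(-64)) = (2 - 1*1/39) - (4 - 704) = (2 - 1/39) - 1*(-700) = 77/39 + 700 = 27377/39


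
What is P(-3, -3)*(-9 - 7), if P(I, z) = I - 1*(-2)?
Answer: 16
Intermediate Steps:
P(I, z) = 2 + I (P(I, z) = I + 2 = 2 + I)
P(-3, -3)*(-9 - 7) = (2 - 3)*(-9 - 7) = -1*(-16) = 16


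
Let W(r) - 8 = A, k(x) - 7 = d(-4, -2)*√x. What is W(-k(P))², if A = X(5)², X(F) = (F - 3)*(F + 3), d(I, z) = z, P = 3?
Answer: 69696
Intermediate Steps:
X(F) = (-3 + F)*(3 + F)
k(x) = 7 - 2*√x
A = 256 (A = (-9 + 5²)² = (-9 + 25)² = 16² = 256)
W(r) = 264 (W(r) = 8 + 256 = 264)
W(-k(P))² = 264² = 69696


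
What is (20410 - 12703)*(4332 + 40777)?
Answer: 347655063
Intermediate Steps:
(20410 - 12703)*(4332 + 40777) = 7707*45109 = 347655063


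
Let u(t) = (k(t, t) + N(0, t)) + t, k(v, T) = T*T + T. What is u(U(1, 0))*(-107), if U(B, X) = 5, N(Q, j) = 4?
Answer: -4173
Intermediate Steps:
k(v, T) = T + T² (k(v, T) = T² + T = T + T²)
u(t) = 4 + t + t*(1 + t) (u(t) = (t*(1 + t) + 4) + t = (4 + t*(1 + t)) + t = 4 + t + t*(1 + t))
u(U(1, 0))*(-107) = (4 + 5 + 5*(1 + 5))*(-107) = (4 + 5 + 5*6)*(-107) = (4 + 5 + 30)*(-107) = 39*(-107) = -4173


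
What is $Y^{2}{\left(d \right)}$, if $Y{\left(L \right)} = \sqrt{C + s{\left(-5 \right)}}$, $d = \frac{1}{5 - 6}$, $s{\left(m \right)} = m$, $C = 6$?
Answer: $1$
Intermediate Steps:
$d = -1$ ($d = \frac{1}{-1} = -1$)
$Y{\left(L \right)} = 1$ ($Y{\left(L \right)} = \sqrt{6 - 5} = \sqrt{1} = 1$)
$Y^{2}{\left(d \right)} = 1^{2} = 1$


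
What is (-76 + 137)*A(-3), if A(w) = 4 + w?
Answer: 61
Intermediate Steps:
(-76 + 137)*A(-3) = (-76 + 137)*(4 - 3) = 61*1 = 61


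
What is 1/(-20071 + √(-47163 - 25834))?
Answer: -20071/402918038 - I*√72997/402918038 ≈ -4.9814e-5 - 6.7056e-7*I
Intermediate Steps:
1/(-20071 + √(-47163 - 25834)) = 1/(-20071 + √(-72997)) = 1/(-20071 + I*√72997)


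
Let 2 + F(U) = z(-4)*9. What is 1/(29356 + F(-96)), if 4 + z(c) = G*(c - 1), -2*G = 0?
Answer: 1/29318 ≈ 3.4109e-5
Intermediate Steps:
G = 0 (G = -1/2*0 = 0)
z(c) = -4 (z(c) = -4 + 0*(c - 1) = -4 + 0*(-1 + c) = -4 + 0 = -4)
F(U) = -38 (F(U) = -2 - 4*9 = -2 - 36 = -38)
1/(29356 + F(-96)) = 1/(29356 - 38) = 1/29318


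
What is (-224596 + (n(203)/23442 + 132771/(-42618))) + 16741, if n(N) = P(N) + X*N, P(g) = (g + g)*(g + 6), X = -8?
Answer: -34609557225337/166508526 ≈ -2.0785e+5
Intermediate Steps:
P(g) = 2*g*(6 + g) (P(g) = (2*g)*(6 + g) = 2*g*(6 + g))
n(N) = -8*N + 2*N*(6 + N) (n(N) = 2*N*(6 + N) - 8*N = -8*N + 2*N*(6 + N))
(-224596 + (n(203)/23442 + 132771/(-42618))) + 16741 = (-224596 + ((2*203*(2 + 203))/23442 + 132771/(-42618))) + 16741 = (-224596 + ((2*203*205)*(1/23442) + 132771*(-1/42618))) + 16741 = (-224596 + (83230*(1/23442) - 44257/14206)) + 16741 = (-224596 + (41615/11721 - 44257/14206)) + 16741 = (-224596 + 72446393/166508526) + 16741 = -37397076459103/166508526 + 16741 = -34609557225337/166508526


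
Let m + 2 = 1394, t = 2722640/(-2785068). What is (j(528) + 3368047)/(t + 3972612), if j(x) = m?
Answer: 2346029184213/2765997958744 ≈ 0.84817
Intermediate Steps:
t = -680660/696267 (t = 2722640*(-1/2785068) = -680660/696267 ≈ -0.97758)
m = 1392 (m = -2 + 1394 = 1392)
j(x) = 1392
(j(528) + 3368047)/(t + 3972612) = (1392 + 3368047)/(-680660/696267 + 3972612) = 3369439/(2765997958744/696267) = 3369439*(696267/2765997958744) = 2346029184213/2765997958744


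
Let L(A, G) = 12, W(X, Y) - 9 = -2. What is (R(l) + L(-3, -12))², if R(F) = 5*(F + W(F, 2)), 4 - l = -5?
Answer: 8464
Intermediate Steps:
l = 9 (l = 4 - 1*(-5) = 4 + 5 = 9)
W(X, Y) = 7 (W(X, Y) = 9 - 2 = 7)
R(F) = 35 + 5*F (R(F) = 5*(F + 7) = 5*(7 + F) = 35 + 5*F)
(R(l) + L(-3, -12))² = ((35 + 5*9) + 12)² = ((35 + 45) + 12)² = (80 + 12)² = 92² = 8464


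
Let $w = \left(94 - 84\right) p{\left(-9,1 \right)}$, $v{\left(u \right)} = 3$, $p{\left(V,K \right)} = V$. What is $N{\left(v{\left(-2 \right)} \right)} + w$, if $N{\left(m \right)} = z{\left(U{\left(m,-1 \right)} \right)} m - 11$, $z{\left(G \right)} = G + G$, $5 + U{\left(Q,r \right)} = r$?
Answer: $-137$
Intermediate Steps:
$U{\left(Q,r \right)} = -5 + r$
$z{\left(G \right)} = 2 G$
$w = -90$ ($w = \left(94 - 84\right) \left(-9\right) = 10 \left(-9\right) = -90$)
$N{\left(m \right)} = -11 - 12 m$ ($N{\left(m \right)} = 2 \left(-5 - 1\right) m - 11 = 2 \left(-6\right) m - 11 = - 12 m - 11 = -11 - 12 m$)
$N{\left(v{\left(-2 \right)} \right)} + w = \left(-11 - 36\right) - 90 = -47 - 90 = -137$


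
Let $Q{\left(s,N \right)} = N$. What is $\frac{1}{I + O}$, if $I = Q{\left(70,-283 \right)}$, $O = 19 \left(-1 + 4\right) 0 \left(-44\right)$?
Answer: $- \frac{1}{283} \approx -0.0035336$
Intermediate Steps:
$O = 0$ ($O = 19 \cdot 3 \cdot 0 \left(-44\right) = 19 \cdot 0 \left(-44\right) = 0 \left(-44\right) = 0$)
$I = -283$
$\frac{1}{I + O} = \frac{1}{-283 + 0} = \frac{1}{-283} = - \frac{1}{283}$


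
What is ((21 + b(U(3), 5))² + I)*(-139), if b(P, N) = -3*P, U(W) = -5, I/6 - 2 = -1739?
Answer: 1268514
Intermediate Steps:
I = -10422 (I = 12 + 6*(-1739) = 12 - 10434 = -10422)
((21 + b(U(3), 5))² + I)*(-139) = ((21 - 3*(-5))² - 10422)*(-139) = ((21 + 15)² - 10422)*(-139) = (36² - 10422)*(-139) = (1296 - 10422)*(-139) = -9126*(-139) = 1268514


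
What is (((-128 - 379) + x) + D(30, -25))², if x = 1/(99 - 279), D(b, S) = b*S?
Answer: 51194040121/32400 ≈ 1.5801e+6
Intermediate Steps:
D(b, S) = S*b
x = -1/180 (x = 1/(-180) = -1/180 ≈ -0.0055556)
(((-128 - 379) + x) + D(30, -25))² = (((-128 - 379) - 1/180) - 25*30)² = ((-507 - 1/180) - 750)² = (-91261/180 - 750)² = (-226261/180)² = 51194040121/32400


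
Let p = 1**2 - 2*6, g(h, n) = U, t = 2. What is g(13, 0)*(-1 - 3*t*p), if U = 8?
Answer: 520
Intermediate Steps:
g(h, n) = 8
p = -11 (p = 1 - 12 = -11)
g(13, 0)*(-1 - 3*t*p) = 8*(-1 - 6*(-11)) = 8*(-1 - 3*(-22)) = 8*(-1 + 66) = 8*65 = 520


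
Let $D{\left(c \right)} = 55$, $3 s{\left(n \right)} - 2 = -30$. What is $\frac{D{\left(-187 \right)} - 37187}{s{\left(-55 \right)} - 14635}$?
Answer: $\frac{111396}{43933} \approx 2.5356$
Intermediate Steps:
$s{\left(n \right)} = - \frac{28}{3}$ ($s{\left(n \right)} = \frac{2}{3} + \frac{1}{3} \left(-30\right) = \frac{2}{3} - 10 = - \frac{28}{3}$)
$\frac{D{\left(-187 \right)} - 37187}{s{\left(-55 \right)} - 14635} = \frac{55 - 37187}{- \frac{28}{3} - 14635} = - \frac{37132}{- \frac{43933}{3}} = \left(-37132\right) \left(- \frac{3}{43933}\right) = \frac{111396}{43933}$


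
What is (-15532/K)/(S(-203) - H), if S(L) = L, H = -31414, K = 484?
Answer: -353/343321 ≈ -0.0010282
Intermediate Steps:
(-15532/K)/(S(-203) - H) = (-15532/484)/(-203 - 1*(-31414)) = (-15532*1/484)/(-203 + 31414) = -353/11/31211 = -353/11*1/31211 = -353/343321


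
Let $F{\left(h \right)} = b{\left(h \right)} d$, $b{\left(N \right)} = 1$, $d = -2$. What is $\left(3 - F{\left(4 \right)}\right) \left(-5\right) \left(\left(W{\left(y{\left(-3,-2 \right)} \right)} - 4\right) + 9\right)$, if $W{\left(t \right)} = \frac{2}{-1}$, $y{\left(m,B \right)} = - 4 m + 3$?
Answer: $-75$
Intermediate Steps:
$y{\left(m,B \right)} = 3 - 4 m$
$F{\left(h \right)} = -2$ ($F{\left(h \right)} = 1 \left(-2\right) = -2$)
$W{\left(t \right)} = -2$ ($W{\left(t \right)} = 2 \left(-1\right) = -2$)
$\left(3 - F{\left(4 \right)}\right) \left(-5\right) \left(\left(W{\left(y{\left(-3,-2 \right)} \right)} - 4\right) + 9\right) = \left(3 - -2\right) \left(-5\right) \left(\left(-2 - 4\right) + 9\right) = \left(3 + 2\right) \left(-5\right) \left(-6 + 9\right) = 5 \left(-5\right) 3 = \left(-25\right) 3 = -75$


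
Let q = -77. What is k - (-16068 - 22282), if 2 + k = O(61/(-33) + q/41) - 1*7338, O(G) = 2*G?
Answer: 41946446/1353 ≈ 31003.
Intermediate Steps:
k = -9941104/1353 (k = -2 + (2*(61/(-33) - 77/41) - 1*7338) = -2 + (2*(61*(-1/33) - 77*1/41) - 7338) = -2 + (2*(-61/33 - 77/41) - 7338) = -2 + (2*(-5042/1353) - 7338) = -2 + (-10084/1353 - 7338) = -2 - 9938398/1353 = -9941104/1353 ≈ -7347.5)
k - (-16068 - 22282) = -9941104/1353 - (-16068 - 22282) = -9941104/1353 - 1*(-38350) = -9941104/1353 + 38350 = 41946446/1353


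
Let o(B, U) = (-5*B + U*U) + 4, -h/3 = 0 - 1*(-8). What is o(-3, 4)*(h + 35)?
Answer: 385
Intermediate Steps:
h = -24 (h = -3*(0 - 1*(-8)) = -3*(0 + 8) = -3*8 = -24)
o(B, U) = 4 + U² - 5*B (o(B, U) = (-5*B + U²) + 4 = (U² - 5*B) + 4 = 4 + U² - 5*B)
o(-3, 4)*(h + 35) = (4 + 4² - 5*(-3))*(-24 + 35) = (4 + 16 + 15)*11 = 35*11 = 385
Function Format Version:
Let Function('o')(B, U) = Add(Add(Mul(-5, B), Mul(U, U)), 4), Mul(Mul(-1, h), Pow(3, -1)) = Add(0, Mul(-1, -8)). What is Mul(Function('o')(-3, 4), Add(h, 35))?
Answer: 385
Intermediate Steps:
h = -24 (h = Mul(-3, Add(0, Mul(-1, -8))) = Mul(-3, Add(0, 8)) = Mul(-3, 8) = -24)
Function('o')(B, U) = Add(4, Pow(U, 2), Mul(-5, B)) (Function('o')(B, U) = Add(Add(Mul(-5, B), Pow(U, 2)), 4) = Add(Add(Pow(U, 2), Mul(-5, B)), 4) = Add(4, Pow(U, 2), Mul(-5, B)))
Mul(Function('o')(-3, 4), Add(h, 35)) = Mul(Add(4, Pow(4, 2), Mul(-5, -3)), Add(-24, 35)) = Mul(Add(4, 16, 15), 11) = Mul(35, 11) = 385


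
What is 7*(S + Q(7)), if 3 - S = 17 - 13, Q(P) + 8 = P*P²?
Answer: 2338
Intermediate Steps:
Q(P) = -8 + P³ (Q(P) = -8 + P*P² = -8 + P³)
S = -1 (S = 3 - (17 - 13) = 3 - 1*4 = 3 - 4 = -1)
7*(S + Q(7)) = 7*(-1 + (-8 + 7³)) = 7*(-1 + (-8 + 343)) = 7*(-1 + 335) = 7*334 = 2338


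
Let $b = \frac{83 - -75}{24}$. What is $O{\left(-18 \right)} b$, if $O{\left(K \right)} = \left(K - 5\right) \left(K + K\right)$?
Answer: $5451$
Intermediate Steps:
$O{\left(K \right)} = 2 K \left(-5 + K\right)$ ($O{\left(K \right)} = \left(-5 + K\right) 2 K = 2 K \left(-5 + K\right)$)
$b = \frac{79}{12}$ ($b = \left(83 + 75\right) \frac{1}{24} = 158 \cdot \frac{1}{24} = \frac{79}{12} \approx 6.5833$)
$O{\left(-18 \right)} b = 2 \left(-18\right) \left(-5 - 18\right) \frac{79}{12} = 2 \left(-18\right) \left(-23\right) \frac{79}{12} = 828 \cdot \frac{79}{12} = 5451$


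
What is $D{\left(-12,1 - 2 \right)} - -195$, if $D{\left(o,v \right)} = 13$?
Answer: $208$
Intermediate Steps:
$D{\left(-12,1 - 2 \right)} - -195 = 13 - -195 = 13 + 195 = 208$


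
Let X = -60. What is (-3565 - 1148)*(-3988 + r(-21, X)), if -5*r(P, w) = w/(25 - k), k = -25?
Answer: 469857822/25 ≈ 1.8794e+7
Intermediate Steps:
r(P, w) = -w/250 (r(P, w) = -w/(5*(25 - 1*(-25))) = -w/(5*(25 + 25)) = -w/(5*50) = -w/250)
(-3565 - 1148)*(-3988 + r(-21, X)) = (-3565 - 1148)*(-3988 - 1/250*(-60)) = -4713*(-3988 + 6/25) = -4713*(-99694/25) = 469857822/25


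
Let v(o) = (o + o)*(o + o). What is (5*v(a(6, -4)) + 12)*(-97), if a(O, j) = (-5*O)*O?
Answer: -62857164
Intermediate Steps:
a(O, j) = -5*O²
v(o) = 4*o² (v(o) = (2*o)*(2*o) = 4*o²)
(5*v(a(6, -4)) + 12)*(-97) = (5*(4*(-5*6²)²) + 12)*(-97) = (5*(4*(-5*36)²) + 12)*(-97) = (5*(4*(-180)²) + 12)*(-97) = (5*(4*32400) + 12)*(-97) = (5*129600 + 12)*(-97) = (648000 + 12)*(-97) = 648012*(-97) = -62857164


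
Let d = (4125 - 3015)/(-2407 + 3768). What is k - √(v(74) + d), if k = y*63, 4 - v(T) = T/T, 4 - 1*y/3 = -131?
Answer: 25515 - 3*√785297/1361 ≈ 25513.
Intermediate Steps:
y = 405 (y = 12 - 3*(-131) = 12 + 393 = 405)
d = 1110/1361 ≈ 0.81558
v(T) = 3 (v(T) = 4 - T/T = 4 - 1*1 = 4 - 1 = 3)
k = 25515 (k = 405*63 = 25515)
k - √(v(74) + d) = 25515 - √(3 + 1110/1361) = 25515 - √(5193/1361) = 25515 - 3*√785297/1361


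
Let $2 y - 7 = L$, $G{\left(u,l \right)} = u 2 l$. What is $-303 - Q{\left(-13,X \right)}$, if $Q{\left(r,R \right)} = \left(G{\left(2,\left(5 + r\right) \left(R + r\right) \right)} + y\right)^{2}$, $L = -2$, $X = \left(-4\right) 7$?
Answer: $- \frac{6912853}{4} \approx -1.7282 \cdot 10^{6}$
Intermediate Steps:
$X = -28$
$G{\left(u,l \right)} = 2 l u$ ($G{\left(u,l \right)} = 2 u l = 2 l u$)
$y = \frac{5}{2}$ ($y = \frac{7}{2} + \frac{1}{2} \left(-2\right) = \frac{7}{2} - 1 = \frac{5}{2} \approx 2.5$)
$Q{\left(r,R \right)} = \left(\frac{5}{2} + 4 \left(5 + r\right) \left(R + r\right)\right)^{2}$ ($Q{\left(r,R \right)} = \left(2 \left(5 + r\right) \left(R + r\right) 2 + \frac{5}{2}\right)^{2} = \left(4 \left(5 + r\right) \left(R + r\right) + \frac{5}{2}\right)^{2} = \left(\frac{5}{2} + 4 \left(5 + r\right) \left(R + r\right)\right)^{2}$)
$-303 - Q{\left(-13,X \right)} = -303 - \frac{\left(5 + 8 \left(-13\right)^{2} + 40 \left(-28\right) + 40 \left(-13\right) + 8 \left(-28\right) \left(-13\right)\right)^{2}}{4} = -303 - \frac{\left(5 + 8 \cdot 169 - 1120 - 520 + 2912\right)^{2}}{4} = -303 - \frac{\left(5 + 1352 - 1120 - 520 + 2912\right)^{2}}{4} = -303 - \frac{2629^{2}}{4} = -303 - \frac{1}{4} \cdot 6911641 = -303 - \frac{6911641}{4} = - \frac{6912853}{4}$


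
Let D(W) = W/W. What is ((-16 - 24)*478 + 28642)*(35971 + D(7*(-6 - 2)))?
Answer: 342525384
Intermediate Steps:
D(W) = 1
((-16 - 24)*478 + 28642)*(35971 + D(7*(-6 - 2))) = ((-16 - 24)*478 + 28642)*(35971 + 1) = (-40*478 + 28642)*35972 = (-19120 + 28642)*35972 = 9522*35972 = 342525384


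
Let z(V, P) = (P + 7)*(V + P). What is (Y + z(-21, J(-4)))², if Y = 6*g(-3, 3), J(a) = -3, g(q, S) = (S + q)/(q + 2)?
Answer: 9216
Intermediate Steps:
g(q, S) = (S + q)/(2 + q)
z(V, P) = (7 + P)*(P + V)
Y = 0 (Y = 6*((3 - 3)/(2 - 3)) = 6*(0/(-1)) = 6*(-1*0) = 6*0 = 0)
(Y + z(-21, J(-4)))² = (0 + ((-3)² + 7*(-3) + 7*(-21) - 3*(-21)))² = (0 + (9 - 21 - 147 + 63))² = (0 - 96)² = (-96)² = 9216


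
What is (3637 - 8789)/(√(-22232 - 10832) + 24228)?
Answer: -15602832/73378631 + 1288*I*√8266/73378631 ≈ -0.21263 + 0.0015959*I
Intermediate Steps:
(3637 - 8789)/(√(-22232 - 10832) + 24228) = -5152/(√(-33064) + 24228) = -5152/(2*I*√8266 + 24228) = -5152/(24228 + 2*I*√8266)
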